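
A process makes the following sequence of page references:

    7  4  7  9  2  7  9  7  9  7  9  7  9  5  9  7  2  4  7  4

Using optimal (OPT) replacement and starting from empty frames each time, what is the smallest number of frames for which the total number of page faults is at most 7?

f=1: 20 faults
f=2: 9 faults
f=3: 7 faults
f=4: 6 faults
f=5: 5 faults
Smallest f with faults ≤ 7 is 3.

3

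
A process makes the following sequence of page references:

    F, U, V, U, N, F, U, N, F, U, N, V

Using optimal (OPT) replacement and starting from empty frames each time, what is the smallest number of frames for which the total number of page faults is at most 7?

f=1: 12 faults
f=2: 8 faults
f=3: 5 faults
f=4: 4 faults
Smallest f with faults ≤ 7 is 3.

3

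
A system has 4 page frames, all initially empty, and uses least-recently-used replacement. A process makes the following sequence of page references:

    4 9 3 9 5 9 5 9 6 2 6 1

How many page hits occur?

4 -> miss, frames {4}
9 -> miss, frames {4,9}
3 -> miss, frames {4,9,3}
9 -> hit
5 -> miss, frames {4,3,9,5}
9 -> hit
5 -> hit
9 -> hit
6 -> miss, evict 4, frames {3,5,9,6}
2 -> miss, evict 3, frames {5,9,6,2}
6 -> hit
1 -> miss, evict 5, frames {9,2,6,1}
Hits: 5.

5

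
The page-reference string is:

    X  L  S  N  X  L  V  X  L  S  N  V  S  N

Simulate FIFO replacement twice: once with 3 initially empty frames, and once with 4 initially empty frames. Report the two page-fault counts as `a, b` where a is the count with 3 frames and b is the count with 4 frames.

3 frames: F F F F F F F . . F F . . . → 9 faults.
4 frames: F F F F . . F F F F F F . . → 10 faults.
10 > 9: adding a frame increased faults — Belady's anomaly.

9, 10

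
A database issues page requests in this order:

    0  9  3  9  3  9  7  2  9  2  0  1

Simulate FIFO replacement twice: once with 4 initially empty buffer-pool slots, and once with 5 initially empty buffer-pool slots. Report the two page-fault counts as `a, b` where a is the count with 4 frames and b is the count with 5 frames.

4 frames: F F F . . . F F . . F F → 7 faults.
5 frames: F F F . . . F F . . . F → 6 faults.
6 < 7: adding a frame reduced faults, as is typical.

7, 6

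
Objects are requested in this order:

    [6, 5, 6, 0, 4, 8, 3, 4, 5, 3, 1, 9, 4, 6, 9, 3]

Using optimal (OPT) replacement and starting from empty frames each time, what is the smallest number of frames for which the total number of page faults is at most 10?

f=1: 16 faults
f=2: 12 faults
f=3: 9 faults
f=4: 8 faults
f=5: 8 faults
f=6: 8 faults
f=7: 8 faults
f=8: 8 faults
Smallest f with faults ≤ 10 is 3.

3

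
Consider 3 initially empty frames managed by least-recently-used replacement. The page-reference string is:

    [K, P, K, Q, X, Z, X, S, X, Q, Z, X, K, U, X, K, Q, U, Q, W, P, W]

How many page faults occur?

14

K -> fault, frames {K}
P -> fault, frames {K,P}
K -> hit
Q -> fault, frames {P,K,Q}
X -> fault, evict P, frames {K,Q,X}
Z -> fault, evict K, frames {Q,X,Z}
X -> hit
S -> fault, evict Q, frames {Z,X,S}
X -> hit
Q -> fault, evict Z, frames {S,X,Q}
Z -> fault, evict S, frames {X,Q,Z}
X -> hit
K -> fault, evict Q, frames {Z,X,K}
U -> fault, evict Z, frames {X,K,U}
X -> hit
K -> hit
Q -> fault, evict U, frames {X,K,Q}
U -> fault, evict X, frames {K,Q,U}
Q -> hit
W -> fault, evict K, frames {U,Q,W}
P -> fault, evict U, frames {Q,W,P}
W -> hit
Page faults: 14.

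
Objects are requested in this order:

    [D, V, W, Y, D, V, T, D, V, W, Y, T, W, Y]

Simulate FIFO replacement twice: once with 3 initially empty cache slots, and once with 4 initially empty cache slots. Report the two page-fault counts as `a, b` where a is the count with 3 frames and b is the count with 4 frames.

3 frames: F F F F F F F . . F F . . . → 9 faults.
4 frames: F F F F . . F F F F F F . . → 10 faults.
10 > 9: adding a frame increased faults — Belady's anomaly.

9, 10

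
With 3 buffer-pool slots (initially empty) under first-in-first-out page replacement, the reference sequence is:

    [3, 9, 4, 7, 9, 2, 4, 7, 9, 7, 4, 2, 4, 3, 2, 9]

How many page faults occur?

10

3 -> fault, frames (3)
9 -> fault, frames (3 9)
4 -> fault, frames (3 9 4)
7 -> fault, evict 3, frames (9 4 7)
9 -> hit
2 -> fault, evict 9, frames (4 7 2)
4 -> hit
7 -> hit
9 -> fault, evict 4, frames (7 2 9)
7 -> hit
4 -> fault, evict 7, frames (2 9 4)
2 -> hit
4 -> hit
3 -> fault, evict 2, frames (9 4 3)
2 -> fault, evict 9, frames (4 3 2)
9 -> fault, evict 4, frames (3 2 9)
Page faults: 10.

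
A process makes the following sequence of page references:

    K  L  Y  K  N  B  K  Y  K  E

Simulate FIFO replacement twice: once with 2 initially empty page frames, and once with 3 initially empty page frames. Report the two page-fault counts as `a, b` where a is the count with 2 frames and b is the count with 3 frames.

9, 8

2 frames: F F F F F F F F . F → 9 faults.
3 frames: F F F . F F F F . F → 8 faults.
8 < 9: adding a frame reduced faults, as is typical.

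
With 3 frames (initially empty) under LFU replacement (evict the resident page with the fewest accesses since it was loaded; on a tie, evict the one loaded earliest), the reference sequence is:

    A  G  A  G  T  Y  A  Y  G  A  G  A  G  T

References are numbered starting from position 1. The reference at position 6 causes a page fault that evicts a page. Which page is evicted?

pos 1: A -> miss, frames [A]
pos 2: G -> miss, frames [A, G]
pos 3: A -> hit
pos 4: G -> hit
pos 5: T -> miss, frames [A, G, T]
pos 6: Y -> miss, evict T, frames [A, G, Y]
At position 6, page T is evicted.

T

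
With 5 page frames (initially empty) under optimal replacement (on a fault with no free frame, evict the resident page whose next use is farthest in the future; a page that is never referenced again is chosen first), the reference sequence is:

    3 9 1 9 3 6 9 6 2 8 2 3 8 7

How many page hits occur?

3 → fault, frames {3}
9 → fault, frames {3,9}
1 → fault, frames {3,9,1}
9 → hit
3 → hit
6 → fault, frames {3,9,1,6}
9 → hit
6 → hit
2 → fault, frames {3,9,1,6,2}
8 → fault, evict 6, frames {3,9,1,2,8}
2 → hit
3 → hit
8 → hit
7 → fault, evict 8, frames {3,9,1,2,7}
Hits: 7.

7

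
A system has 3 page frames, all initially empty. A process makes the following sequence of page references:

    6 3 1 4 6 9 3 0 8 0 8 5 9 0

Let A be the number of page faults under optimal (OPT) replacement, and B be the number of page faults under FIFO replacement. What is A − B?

-4

Under OPT: F F F F . F . F F . . F . . → 8 faults.
Under FIFO: F F F F F F F F F . . F F F → 12 faults.
A − B = 8 − 12 = -4.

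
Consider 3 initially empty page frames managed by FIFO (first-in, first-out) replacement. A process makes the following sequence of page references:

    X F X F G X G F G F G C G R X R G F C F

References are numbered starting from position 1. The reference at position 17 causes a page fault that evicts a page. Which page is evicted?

pos 1: X → fault, frames (X)
pos 2: F → fault, frames (X F)
pos 3: X → hit
pos 4: F → hit
pos 5: G → fault, frames (X F G)
pos 6: X → hit
pos 7: G → hit
pos 8: F → hit
pos 9: G → hit
pos 10: F → hit
pos 11: G → hit
pos 12: C → fault, evict X, frames (F G C)
pos 13: G → hit
pos 14: R → fault, evict F, frames (G C R)
pos 15: X → fault, evict G, frames (C R X)
pos 16: R → hit
pos 17: G → fault, evict C, frames (R X G)
At position 17, page C is evicted.

C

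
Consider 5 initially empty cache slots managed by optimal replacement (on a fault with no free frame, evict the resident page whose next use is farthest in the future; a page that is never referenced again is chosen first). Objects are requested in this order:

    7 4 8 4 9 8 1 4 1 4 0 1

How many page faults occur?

7 -> miss, frames [7]
4 -> miss, frames [7, 4]
8 -> miss, frames [7, 4, 8]
4 -> hit
9 -> miss, frames [7, 4, 8, 9]
8 -> hit
1 -> miss, frames [7, 4, 8, 9, 1]
4 -> hit
1 -> hit
4 -> hit
0 -> miss, evict 9, frames [7, 4, 8, 1, 0]
1 -> hit
Page faults: 6.

6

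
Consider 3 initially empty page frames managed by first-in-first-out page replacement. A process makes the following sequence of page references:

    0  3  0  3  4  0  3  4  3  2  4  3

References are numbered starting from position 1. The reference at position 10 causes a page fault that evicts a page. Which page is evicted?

0

pos 1: 0 → fault, frames {0}
pos 2: 3 → fault, frames {0,3}
pos 3: 0 → hit
pos 4: 3 → hit
pos 5: 4 → fault, frames {0,3,4}
pos 6: 0 → hit
pos 7: 3 → hit
pos 8: 4 → hit
pos 9: 3 → hit
pos 10: 2 → fault, evict 0, frames {3,4,2}
At position 10, page 0 is evicted.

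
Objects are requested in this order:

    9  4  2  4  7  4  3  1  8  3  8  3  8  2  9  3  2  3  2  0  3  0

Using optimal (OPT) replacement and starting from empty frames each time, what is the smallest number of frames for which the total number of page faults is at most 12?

2

f=1: 22 faults
f=2: 11 faults
f=3: 9 faults
f=4: 8 faults
f=5: 8 faults
f=6: 8 faults
f=7: 8 faults
f=8: 8 faults
Smallest f with faults ≤ 12 is 2.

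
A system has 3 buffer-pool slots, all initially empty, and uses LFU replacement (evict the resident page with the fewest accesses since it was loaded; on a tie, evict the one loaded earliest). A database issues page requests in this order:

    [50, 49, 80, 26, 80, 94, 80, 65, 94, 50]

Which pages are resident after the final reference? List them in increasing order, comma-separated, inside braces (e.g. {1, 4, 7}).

{50, 80, 94}

50 -> fault, frames [50]
49 -> fault, frames [50, 49]
80 -> fault, frames [50, 49, 80]
26 -> fault, evict 50, frames [49, 80, 26]
80 -> hit
94 -> fault, evict 49, frames [80, 26, 94]
80 -> hit
65 -> fault, evict 26, frames [80, 94, 65]
94 -> hit
50 -> fault, evict 65, frames [80, 94, 50]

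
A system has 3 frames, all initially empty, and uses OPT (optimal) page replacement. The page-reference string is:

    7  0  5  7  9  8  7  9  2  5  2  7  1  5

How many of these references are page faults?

8

7: fault, frames (7)
0: fault, frames (7 0)
5: fault, frames (7 0 5)
7: hit
9: fault, evict 0, frames (7 5 9)
8: fault, evict 5, frames (7 9 8)
7: hit
9: hit
2: fault, evict 8, frames (7 9 2)
5: fault, evict 9, frames (7 2 5)
2: hit
7: hit
1: fault, evict 2, frames (7 5 1)
5: hit
Page faults: 8.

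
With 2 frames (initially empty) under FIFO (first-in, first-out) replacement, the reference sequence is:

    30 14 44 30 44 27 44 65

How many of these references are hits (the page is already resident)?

30: miss, frames (30)
14: miss, frames (30 14)
44: miss, evict 30, frames (14 44)
30: miss, evict 14, frames (44 30)
44: hit
27: miss, evict 44, frames (30 27)
44: miss, evict 30, frames (27 44)
65: miss, evict 27, frames (44 65)
Hits: 1.

1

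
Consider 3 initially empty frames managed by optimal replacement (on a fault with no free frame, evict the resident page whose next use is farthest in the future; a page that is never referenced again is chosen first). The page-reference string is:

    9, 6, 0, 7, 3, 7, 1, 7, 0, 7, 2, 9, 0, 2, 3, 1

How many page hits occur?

6

9 -> miss, frames {9}
6 -> miss, frames {9,6}
0 -> miss, frames {9,6,0}
7 -> miss, evict 6, frames {9,0,7}
3 -> miss, evict 9, frames {0,7,3}
7 -> hit
1 -> miss, evict 3, frames {0,7,1}
7 -> hit
0 -> hit
7 -> hit
2 -> miss, evict 7, frames {0,1,2}
9 -> miss, evict 1, frames {0,2,9}
0 -> hit
2 -> hit
3 -> miss, evict 9, frames {0,2,3}
1 -> miss, evict 3, frames {0,2,1}
Hits: 6.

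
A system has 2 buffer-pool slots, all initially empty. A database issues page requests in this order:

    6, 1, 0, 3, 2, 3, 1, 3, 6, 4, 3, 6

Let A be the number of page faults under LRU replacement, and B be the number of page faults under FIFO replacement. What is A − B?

-1

Under LRU: F F F F F . F . F F F F → 10 faults.
Under FIFO: F F F F F . F F F F F F → 11 faults.
A − B = 10 − 11 = -1.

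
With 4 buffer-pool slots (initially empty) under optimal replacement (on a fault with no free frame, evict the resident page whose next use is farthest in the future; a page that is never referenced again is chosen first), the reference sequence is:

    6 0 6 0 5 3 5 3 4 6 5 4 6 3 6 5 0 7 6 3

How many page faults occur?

7

6: fault, frames {6}
0: fault, frames {6,0}
6: hit
0: hit
5: fault, frames {6,0,5}
3: fault, frames {6,0,5,3}
5: hit
3: hit
4: fault, evict 0, frames {6,5,3,4}
6: hit
5: hit
4: hit
6: hit
3: hit
6: hit
5: hit
0: fault, evict 4, frames {6,5,3,0}
7: fault, evict 0, frames {6,5,3,7}
6: hit
3: hit
Page faults: 7.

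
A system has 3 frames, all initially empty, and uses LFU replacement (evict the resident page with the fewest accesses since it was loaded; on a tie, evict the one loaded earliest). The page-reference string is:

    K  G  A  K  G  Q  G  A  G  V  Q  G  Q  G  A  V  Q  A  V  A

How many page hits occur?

K -> fault, frames [K]
G -> fault, frames [K, G]
A -> fault, frames [K, G, A]
K -> hit
G -> hit
Q -> fault, evict A, frames [K, G, Q]
G -> hit
A -> fault, evict Q, frames [K, G, A]
G -> hit
V -> fault, evict A, frames [K, G, V]
Q -> fault, evict V, frames [K, G, Q]
G -> hit
Q -> hit
G -> hit
A -> fault, evict K, frames [G, Q, A]
V -> fault, evict A, frames [G, Q, V]
Q -> hit
A -> fault, evict V, frames [G, Q, A]
V -> fault, evict A, frames [G, Q, V]
A -> fault, evict V, frames [G, Q, A]
Hits: 8.

8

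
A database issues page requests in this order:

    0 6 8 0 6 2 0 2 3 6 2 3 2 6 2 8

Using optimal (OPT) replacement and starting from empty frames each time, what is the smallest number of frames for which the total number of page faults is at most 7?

f=1: 16 faults
f=2: 10 faults
f=3: 6 faults
f=4: 5 faults
f=5: 5 faults
Smallest f with faults ≤ 7 is 3.

3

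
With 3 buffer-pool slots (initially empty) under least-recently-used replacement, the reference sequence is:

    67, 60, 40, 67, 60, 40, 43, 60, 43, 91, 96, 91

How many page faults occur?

67 -> miss, frames {67}
60 -> miss, frames {67,60}
40 -> miss, frames {67,60,40}
67 -> hit
60 -> hit
40 -> hit
43 -> miss, evict 67, frames {60,40,43}
60 -> hit
43 -> hit
91 -> miss, evict 40, frames {60,43,91}
96 -> miss, evict 60, frames {43,91,96}
91 -> hit
Page faults: 6.

6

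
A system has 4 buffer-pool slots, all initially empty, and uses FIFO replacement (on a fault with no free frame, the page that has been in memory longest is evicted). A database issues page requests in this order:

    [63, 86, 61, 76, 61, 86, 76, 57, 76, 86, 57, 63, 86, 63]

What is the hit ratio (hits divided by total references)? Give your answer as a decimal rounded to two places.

0.50

63: fault, frames {63}
86: fault, frames {63,86}
61: fault, frames {63,86,61}
76: fault, frames {63,86,61,76}
61: hit
86: hit
76: hit
57: fault, evict 63, frames {86,61,76,57}
76: hit
86: hit
57: hit
63: fault, evict 86, frames {61,76,57,63}
86: fault, evict 61, frames {76,57,63,86}
63: hit
Hits: 7 of 14 references → 7/14 = 0.5000.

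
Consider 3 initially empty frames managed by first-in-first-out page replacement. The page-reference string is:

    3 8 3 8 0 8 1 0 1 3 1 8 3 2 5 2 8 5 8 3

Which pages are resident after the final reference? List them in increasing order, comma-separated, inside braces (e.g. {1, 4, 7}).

{2, 3, 5}

3: fault, frames (3)
8: fault, frames (3 8)
3: hit
8: hit
0: fault, frames (3 8 0)
8: hit
1: fault, evict 3, frames (8 0 1)
0: hit
1: hit
3: fault, evict 8, frames (0 1 3)
1: hit
8: fault, evict 0, frames (1 3 8)
3: hit
2: fault, evict 1, frames (3 8 2)
5: fault, evict 3, frames (8 2 5)
2: hit
8: hit
5: hit
8: hit
3: fault, evict 8, frames (2 5 3)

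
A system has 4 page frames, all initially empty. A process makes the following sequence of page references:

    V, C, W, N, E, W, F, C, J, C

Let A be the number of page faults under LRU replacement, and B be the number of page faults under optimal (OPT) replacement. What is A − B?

Under LRU: F F F F F . F F F . → 8 faults.
Under OPT: F F F F F . F . F . → 7 faults.
A − B = 8 − 7 = 1.

1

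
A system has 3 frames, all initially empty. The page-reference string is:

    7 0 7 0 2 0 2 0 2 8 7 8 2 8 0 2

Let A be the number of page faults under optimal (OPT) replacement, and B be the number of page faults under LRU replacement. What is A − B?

-1

Under OPT: F F . . F . . . . F . . . . F . → 5 faults.
Under LRU: F F . . F . . . . F F . . . F . → 6 faults.
A − B = 5 − 6 = -1.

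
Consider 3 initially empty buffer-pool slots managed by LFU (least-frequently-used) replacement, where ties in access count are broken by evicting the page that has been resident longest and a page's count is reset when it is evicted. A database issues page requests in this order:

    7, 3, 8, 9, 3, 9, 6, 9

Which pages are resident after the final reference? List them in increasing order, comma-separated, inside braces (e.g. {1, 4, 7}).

{3, 6, 9}

7 -> miss, frames [7]
3 -> miss, frames [7, 3]
8 -> miss, frames [7, 3, 8]
9 -> miss, evict 7, frames [3, 8, 9]
3 -> hit
9 -> hit
6 -> miss, evict 8, frames [3, 9, 6]
9 -> hit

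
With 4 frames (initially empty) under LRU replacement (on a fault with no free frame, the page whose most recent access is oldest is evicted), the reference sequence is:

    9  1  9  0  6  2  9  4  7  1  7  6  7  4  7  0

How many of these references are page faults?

10

9 -> fault, frames [9]
1 -> fault, frames [9, 1]
9 -> hit
0 -> fault, frames [1, 9, 0]
6 -> fault, frames [1, 9, 0, 6]
2 -> fault, evict 1, frames [9, 0, 6, 2]
9 -> hit
4 -> fault, evict 0, frames [6, 2, 9, 4]
7 -> fault, evict 6, frames [2, 9, 4, 7]
1 -> fault, evict 2, frames [9, 4, 7, 1]
7 -> hit
6 -> fault, evict 9, frames [4, 1, 7, 6]
7 -> hit
4 -> hit
7 -> hit
0 -> fault, evict 1, frames [6, 4, 7, 0]
Page faults: 10.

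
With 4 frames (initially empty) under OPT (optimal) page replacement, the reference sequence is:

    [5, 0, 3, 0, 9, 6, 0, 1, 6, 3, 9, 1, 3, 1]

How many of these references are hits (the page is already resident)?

5: fault, frames (5)
0: fault, frames (5 0)
3: fault, frames (5 0 3)
0: hit
9: fault, frames (5 0 3 9)
6: fault, evict 5, frames (0 3 9 6)
0: hit
1: fault, evict 0, frames (3 9 6 1)
6: hit
3: hit
9: hit
1: hit
3: hit
1: hit
Hits: 8.

8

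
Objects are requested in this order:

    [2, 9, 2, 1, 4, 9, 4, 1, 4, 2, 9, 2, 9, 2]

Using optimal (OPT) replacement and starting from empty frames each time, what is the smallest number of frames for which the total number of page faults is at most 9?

f=1: 14 faults
f=2: 7 faults
f=3: 5 faults
f=4: 4 faults
Smallest f with faults ≤ 9 is 2.

2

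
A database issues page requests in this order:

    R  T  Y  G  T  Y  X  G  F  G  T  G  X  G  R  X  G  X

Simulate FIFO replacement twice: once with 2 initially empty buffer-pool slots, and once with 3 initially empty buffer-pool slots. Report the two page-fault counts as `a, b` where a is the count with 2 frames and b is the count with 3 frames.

2 frames: F F F F F F F F F . F F F . F . F F → 15 faults.
3 frames: F F F F . . F . F . F F F . F . . . → 10 faults.
10 < 15: adding a frame reduced faults, as is typical.

15, 10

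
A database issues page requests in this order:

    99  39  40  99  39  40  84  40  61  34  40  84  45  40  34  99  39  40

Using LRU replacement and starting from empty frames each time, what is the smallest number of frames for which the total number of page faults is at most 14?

3

f=1: 18 faults
f=2: 17 faults
f=3: 12 faults
f=4: 9 faults
f=5: 9 faults
f=6: 9 faults
f=7: 7 faults
Smallest f with faults ≤ 14 is 3.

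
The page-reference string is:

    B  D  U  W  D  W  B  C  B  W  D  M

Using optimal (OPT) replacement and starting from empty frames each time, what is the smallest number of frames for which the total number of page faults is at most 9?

2

f=1: 12 faults
f=2: 9 faults
f=3: 7 faults
f=4: 6 faults
f=5: 6 faults
f=6: 6 faults
Smallest f with faults ≤ 9 is 2.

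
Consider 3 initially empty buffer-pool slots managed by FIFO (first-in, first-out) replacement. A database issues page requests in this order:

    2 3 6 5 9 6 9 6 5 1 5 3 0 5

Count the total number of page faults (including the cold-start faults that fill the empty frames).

2: fault, frames (2)
3: fault, frames (2 3)
6: fault, frames (2 3 6)
5: fault, evict 2, frames (3 6 5)
9: fault, evict 3, frames (6 5 9)
6: hit
9: hit
6: hit
5: hit
1: fault, evict 6, frames (5 9 1)
5: hit
3: fault, evict 5, frames (9 1 3)
0: fault, evict 9, frames (1 3 0)
5: fault, evict 1, frames (3 0 5)
Page faults: 9.

9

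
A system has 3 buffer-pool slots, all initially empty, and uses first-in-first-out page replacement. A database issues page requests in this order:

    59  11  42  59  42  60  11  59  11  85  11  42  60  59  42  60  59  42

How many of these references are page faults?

10

59 → miss, frames [59]
11 → miss, frames [59, 11]
42 → miss, frames [59, 11, 42]
59 → hit
42 → hit
60 → miss, evict 59, frames [11, 42, 60]
11 → hit
59 → miss, evict 11, frames [42, 60, 59]
11 → miss, evict 42, frames [60, 59, 11]
85 → miss, evict 60, frames [59, 11, 85]
11 → hit
42 → miss, evict 59, frames [11, 85, 42]
60 → miss, evict 11, frames [85, 42, 60]
59 → miss, evict 85, frames [42, 60, 59]
42 → hit
60 → hit
59 → hit
42 → hit
Page faults: 10.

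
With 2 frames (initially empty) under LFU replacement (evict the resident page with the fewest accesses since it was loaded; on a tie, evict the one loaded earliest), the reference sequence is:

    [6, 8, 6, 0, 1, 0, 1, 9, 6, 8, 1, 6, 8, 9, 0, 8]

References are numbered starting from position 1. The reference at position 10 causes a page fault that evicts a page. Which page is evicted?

9

pos 1: 6 -> miss, frames [6]
pos 2: 8 -> miss, frames [6, 8]
pos 3: 6 -> hit
pos 4: 0 -> miss, evict 8, frames [6, 0]
pos 5: 1 -> miss, evict 0, frames [6, 1]
pos 6: 0 -> miss, evict 1, frames [6, 0]
pos 7: 1 -> miss, evict 0, frames [6, 1]
pos 8: 9 -> miss, evict 1, frames [6, 9]
pos 9: 6 -> hit
pos 10: 8 -> miss, evict 9, frames [6, 8]
At position 10, page 9 is evicted.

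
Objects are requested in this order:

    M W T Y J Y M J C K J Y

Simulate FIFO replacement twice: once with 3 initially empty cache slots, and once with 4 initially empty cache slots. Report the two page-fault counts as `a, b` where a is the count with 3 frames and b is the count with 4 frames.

3 frames: F F F F F . F . F F F F → 10 faults.
4 frames: F F F F F . F . F F . F → 9 faults.
9 < 10: adding a frame reduced faults, as is typical.

10, 9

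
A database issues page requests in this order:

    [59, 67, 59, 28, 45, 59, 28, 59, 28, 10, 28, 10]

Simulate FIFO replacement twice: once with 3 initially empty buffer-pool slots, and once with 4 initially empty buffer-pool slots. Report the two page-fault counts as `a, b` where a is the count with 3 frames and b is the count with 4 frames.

3 frames: F F . F F F . . . F F . → 7 faults.
4 frames: F F . F F . . . . F . . → 5 faults.
5 < 7: adding a frame reduced faults, as is typical.

7, 5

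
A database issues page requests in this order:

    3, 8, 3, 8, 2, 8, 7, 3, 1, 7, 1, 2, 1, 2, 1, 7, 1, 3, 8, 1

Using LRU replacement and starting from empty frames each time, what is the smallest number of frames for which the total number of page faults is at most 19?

f=1: 20 faults
f=2: 12 faults
f=3: 9 faults
f=4: 7 faults
f=5: 5 faults
Smallest f with faults ≤ 19 is 2.

2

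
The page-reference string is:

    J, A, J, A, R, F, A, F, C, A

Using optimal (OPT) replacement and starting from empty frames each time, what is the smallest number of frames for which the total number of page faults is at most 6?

f=1: 10 faults
f=2: 5 faults
f=3: 5 faults
f=4: 5 faults
f=5: 5 faults
Smallest f with faults ≤ 6 is 2.

2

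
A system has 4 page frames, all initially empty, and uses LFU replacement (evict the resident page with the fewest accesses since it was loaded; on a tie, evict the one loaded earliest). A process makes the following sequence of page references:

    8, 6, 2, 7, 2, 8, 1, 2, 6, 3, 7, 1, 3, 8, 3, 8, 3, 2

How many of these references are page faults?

10

8 → miss, frames (8)
6 → miss, frames (8 6)
2 → miss, frames (8 6 2)
7 → miss, frames (8 6 2 7)
2 → hit
8 → hit
1 → miss, evict 6, frames (8 2 7 1)
2 → hit
6 → miss, evict 7, frames (8 2 1 6)
3 → miss, evict 1, frames (8 2 6 3)
7 → miss, evict 6, frames (8 2 3 7)
1 → miss, evict 3, frames (8 2 7 1)
3 → miss, evict 7, frames (8 2 1 3)
8 → hit
3 → hit
8 → hit
3 → hit
2 → hit
Page faults: 10.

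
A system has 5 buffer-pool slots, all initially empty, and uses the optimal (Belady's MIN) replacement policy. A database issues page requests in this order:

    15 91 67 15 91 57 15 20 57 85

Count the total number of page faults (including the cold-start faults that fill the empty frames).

6

15 → miss, frames (15)
91 → miss, frames (15 91)
67 → miss, frames (15 91 67)
15 → hit
91 → hit
57 → miss, frames (15 91 67 57)
15 → hit
20 → miss, frames (15 91 67 57 20)
57 → hit
85 → miss, evict 20, frames (15 91 67 57 85)
Page faults: 6.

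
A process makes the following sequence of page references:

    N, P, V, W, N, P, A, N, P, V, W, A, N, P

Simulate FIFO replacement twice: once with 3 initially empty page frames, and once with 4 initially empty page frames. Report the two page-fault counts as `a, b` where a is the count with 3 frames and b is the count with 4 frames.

3 frames: F F F F F F F . . F F . F F → 11 faults.
4 frames: F F F F . . F F F F F F F F → 12 faults.
12 > 11: adding a frame increased faults — Belady's anomaly.

11, 12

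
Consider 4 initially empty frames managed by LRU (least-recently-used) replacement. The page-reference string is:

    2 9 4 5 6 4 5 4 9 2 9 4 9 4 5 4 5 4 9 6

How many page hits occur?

13

2: miss, frames (2)
9: miss, frames (2 9)
4: miss, frames (2 9 4)
5: miss, frames (2 9 4 5)
6: miss, evict 2, frames (9 4 5 6)
4: hit
5: hit
4: hit
9: hit
2: miss, evict 6, frames (5 4 9 2)
9: hit
4: hit
9: hit
4: hit
5: hit
4: hit
5: hit
4: hit
9: hit
6: miss, evict 2, frames (5 4 9 6)
Hits: 13.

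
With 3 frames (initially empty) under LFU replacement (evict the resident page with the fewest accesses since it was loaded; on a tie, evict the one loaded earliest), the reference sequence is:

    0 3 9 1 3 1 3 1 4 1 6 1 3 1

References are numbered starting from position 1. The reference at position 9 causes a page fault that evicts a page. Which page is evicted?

pos 1: 0 → miss, frames (0)
pos 2: 3 → miss, frames (0 3)
pos 3: 9 → miss, frames (0 3 9)
pos 4: 1 → miss, evict 0, frames (3 9 1)
pos 5: 3 → hit
pos 6: 1 → hit
pos 7: 3 → hit
pos 8: 1 → hit
pos 9: 4 → miss, evict 9, frames (3 1 4)
At position 9, page 9 is evicted.

9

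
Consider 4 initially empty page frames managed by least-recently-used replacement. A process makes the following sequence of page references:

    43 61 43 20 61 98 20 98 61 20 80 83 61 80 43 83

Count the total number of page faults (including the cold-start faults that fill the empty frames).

43 → miss, frames [43]
61 → miss, frames [43, 61]
43 → hit
20 → miss, frames [61, 43, 20]
61 → hit
98 → miss, frames [43, 20, 61, 98]
20 → hit
98 → hit
61 → hit
20 → hit
80 → miss, evict 43, frames [98, 61, 20, 80]
83 → miss, evict 98, frames [61, 20, 80, 83]
61 → hit
80 → hit
43 → miss, evict 20, frames [83, 61, 80, 43]
83 → hit
Page faults: 7.

7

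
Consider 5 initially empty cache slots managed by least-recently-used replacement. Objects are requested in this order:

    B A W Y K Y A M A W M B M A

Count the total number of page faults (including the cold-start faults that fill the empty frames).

B: fault, frames (B)
A: fault, frames (B A)
W: fault, frames (B A W)
Y: fault, frames (B A W Y)
K: fault, frames (B A W Y K)
Y: hit
A: hit
M: fault, evict B, frames (W K Y A M)
A: hit
W: hit
M: hit
B: fault, evict K, frames (Y A W M B)
M: hit
A: hit
Page faults: 7.

7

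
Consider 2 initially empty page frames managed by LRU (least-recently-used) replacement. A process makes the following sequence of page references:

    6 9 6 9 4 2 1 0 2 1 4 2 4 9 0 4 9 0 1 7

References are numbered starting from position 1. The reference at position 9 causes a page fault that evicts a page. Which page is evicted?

pos 1: 6 → miss, frames [6]
pos 2: 9 → miss, frames [6, 9]
pos 3: 6 → hit
pos 4: 9 → hit
pos 5: 4 → miss, evict 6, frames [9, 4]
pos 6: 2 → miss, evict 9, frames [4, 2]
pos 7: 1 → miss, evict 4, frames [2, 1]
pos 8: 0 → miss, evict 2, frames [1, 0]
pos 9: 2 → miss, evict 1, frames [0, 2]
At position 9, page 1 is evicted.

1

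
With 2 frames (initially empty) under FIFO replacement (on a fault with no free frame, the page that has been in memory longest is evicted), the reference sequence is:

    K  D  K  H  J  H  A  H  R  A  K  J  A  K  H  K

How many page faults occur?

K → fault, frames {K}
D → fault, frames {K,D}
K → hit
H → fault, evict K, frames {D,H}
J → fault, evict D, frames {H,J}
H → hit
A → fault, evict H, frames {J,A}
H → fault, evict J, frames {A,H}
R → fault, evict A, frames {H,R}
A → fault, evict H, frames {R,A}
K → fault, evict R, frames {A,K}
J → fault, evict A, frames {K,J}
A → fault, evict K, frames {J,A}
K → fault, evict J, frames {A,K}
H → fault, evict A, frames {K,H}
K → hit
Page faults: 13.

13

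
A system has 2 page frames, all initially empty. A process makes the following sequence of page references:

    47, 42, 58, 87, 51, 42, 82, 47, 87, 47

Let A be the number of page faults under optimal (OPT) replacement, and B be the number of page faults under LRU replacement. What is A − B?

-1

Under OPT: F F F F F . F F F . → 8 faults.
Under LRU: F F F F F F F F F . → 9 faults.
A − B = 8 − 9 = -1.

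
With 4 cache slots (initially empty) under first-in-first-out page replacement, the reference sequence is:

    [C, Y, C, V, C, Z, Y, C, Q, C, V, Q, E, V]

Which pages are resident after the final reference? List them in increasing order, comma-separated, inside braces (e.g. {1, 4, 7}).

C: fault, frames (C)
Y: fault, frames (C Y)
C: hit
V: fault, frames (C Y V)
C: hit
Z: fault, frames (C Y V Z)
Y: hit
C: hit
Q: fault, evict C, frames (Y V Z Q)
C: fault, evict Y, frames (V Z Q C)
V: hit
Q: hit
E: fault, evict V, frames (Z Q C E)
V: fault, evict Z, frames (Q C E V)

{C, E, Q, V}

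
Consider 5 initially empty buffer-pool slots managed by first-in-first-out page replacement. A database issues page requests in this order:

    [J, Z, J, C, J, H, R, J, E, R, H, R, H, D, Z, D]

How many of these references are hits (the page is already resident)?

J: miss, frames [J]
Z: miss, frames [J, Z]
J: hit
C: miss, frames [J, Z, C]
J: hit
H: miss, frames [J, Z, C, H]
R: miss, frames [J, Z, C, H, R]
J: hit
E: miss, evict J, frames [Z, C, H, R, E]
R: hit
H: hit
R: hit
H: hit
D: miss, evict Z, frames [C, H, R, E, D]
Z: miss, evict C, frames [H, R, E, D, Z]
D: hit
Hits: 8.

8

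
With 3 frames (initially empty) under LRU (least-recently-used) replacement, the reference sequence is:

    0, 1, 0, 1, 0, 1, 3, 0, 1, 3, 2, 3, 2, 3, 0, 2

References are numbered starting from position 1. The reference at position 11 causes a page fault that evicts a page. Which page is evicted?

0

pos 1: 0 -> miss, frames (0)
pos 2: 1 -> miss, frames (0 1)
pos 3: 0 -> hit
pos 4: 1 -> hit
pos 5: 0 -> hit
pos 6: 1 -> hit
pos 7: 3 -> miss, frames (0 1 3)
pos 8: 0 -> hit
pos 9: 1 -> hit
pos 10: 3 -> hit
pos 11: 2 -> miss, evict 0, frames (1 3 2)
At position 11, page 0 is evicted.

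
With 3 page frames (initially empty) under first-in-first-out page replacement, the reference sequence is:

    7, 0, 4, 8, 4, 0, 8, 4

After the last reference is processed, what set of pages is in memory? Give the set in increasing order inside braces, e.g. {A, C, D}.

7: fault, frames [7]
0: fault, frames [7, 0]
4: fault, frames [7, 0, 4]
8: fault, evict 7, frames [0, 4, 8]
4: hit
0: hit
8: hit
4: hit

{0, 4, 8}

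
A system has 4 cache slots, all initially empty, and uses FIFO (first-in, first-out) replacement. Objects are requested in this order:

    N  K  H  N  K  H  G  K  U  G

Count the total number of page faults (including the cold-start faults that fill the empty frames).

N → miss, frames (N)
K → miss, frames (N K)
H → miss, frames (N K H)
N → hit
K → hit
H → hit
G → miss, frames (N K H G)
K → hit
U → miss, evict N, frames (K H G U)
G → hit
Page faults: 5.

5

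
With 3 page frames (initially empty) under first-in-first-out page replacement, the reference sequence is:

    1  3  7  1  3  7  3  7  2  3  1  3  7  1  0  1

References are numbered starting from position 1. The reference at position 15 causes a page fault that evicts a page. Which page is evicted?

1

pos 1: 1 -> fault, frames (1)
pos 2: 3 -> fault, frames (1 3)
pos 3: 7 -> fault, frames (1 3 7)
pos 4: 1 -> hit
pos 5: 3 -> hit
pos 6: 7 -> hit
pos 7: 3 -> hit
pos 8: 7 -> hit
pos 9: 2 -> fault, evict 1, frames (3 7 2)
pos 10: 3 -> hit
pos 11: 1 -> fault, evict 3, frames (7 2 1)
pos 12: 3 -> fault, evict 7, frames (2 1 3)
pos 13: 7 -> fault, evict 2, frames (1 3 7)
pos 14: 1 -> hit
pos 15: 0 -> fault, evict 1, frames (3 7 0)
At position 15, page 1 is evicted.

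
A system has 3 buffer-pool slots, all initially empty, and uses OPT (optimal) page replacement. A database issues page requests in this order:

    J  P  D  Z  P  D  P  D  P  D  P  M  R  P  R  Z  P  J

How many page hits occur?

J → miss, frames [J]
P → miss, frames [J, P]
D → miss, frames [J, P, D]
Z → miss, evict J, frames [P, D, Z]
P → hit
D → hit
P → hit
D → hit
P → hit
D → hit
P → hit
M → miss, evict D, frames [P, Z, M]
R → miss, evict M, frames [P, Z, R]
P → hit
R → hit
Z → hit
P → hit
J → miss, evict R, frames [P, Z, J]
Hits: 11.

11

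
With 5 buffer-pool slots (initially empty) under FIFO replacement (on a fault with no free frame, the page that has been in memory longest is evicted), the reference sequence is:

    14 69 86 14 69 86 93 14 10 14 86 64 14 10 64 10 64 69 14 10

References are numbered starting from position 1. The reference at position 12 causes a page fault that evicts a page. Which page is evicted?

pos 1: 14 -> miss, frames (14)
pos 2: 69 -> miss, frames (14 69)
pos 3: 86 -> miss, frames (14 69 86)
pos 4: 14 -> hit
pos 5: 69 -> hit
pos 6: 86 -> hit
pos 7: 93 -> miss, frames (14 69 86 93)
pos 8: 14 -> hit
pos 9: 10 -> miss, frames (14 69 86 93 10)
pos 10: 14 -> hit
pos 11: 86 -> hit
pos 12: 64 -> miss, evict 14, frames (69 86 93 10 64)
At position 12, page 14 is evicted.

14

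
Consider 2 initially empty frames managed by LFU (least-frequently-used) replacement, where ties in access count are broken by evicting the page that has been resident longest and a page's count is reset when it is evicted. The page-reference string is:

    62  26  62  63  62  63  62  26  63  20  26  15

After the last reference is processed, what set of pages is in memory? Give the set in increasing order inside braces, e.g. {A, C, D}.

62 -> miss, frames [62]
26 -> miss, frames [62, 26]
62 -> hit
63 -> miss, evict 26, frames [62, 63]
62 -> hit
63 -> hit
62 -> hit
26 -> miss, evict 63, frames [62, 26]
63 -> miss, evict 26, frames [62, 63]
20 -> miss, evict 63, frames [62, 20]
26 -> miss, evict 20, frames [62, 26]
15 -> miss, evict 26, frames [62, 15]

{15, 62}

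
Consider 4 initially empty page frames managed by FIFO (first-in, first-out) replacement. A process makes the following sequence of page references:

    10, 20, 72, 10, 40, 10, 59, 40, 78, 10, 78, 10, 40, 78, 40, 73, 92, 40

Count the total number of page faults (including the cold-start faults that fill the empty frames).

10 → miss, frames {10}
20 → miss, frames {10,20}
72 → miss, frames {10,20,72}
10 → hit
40 → miss, frames {10,20,72,40}
10 → hit
59 → miss, evict 10, frames {20,72,40,59}
40 → hit
78 → miss, evict 20, frames {72,40,59,78}
10 → miss, evict 72, frames {40,59,78,10}
78 → hit
10 → hit
40 → hit
78 → hit
40 → hit
73 → miss, evict 40, frames {59,78,10,73}
92 → miss, evict 59, frames {78,10,73,92}
40 → miss, evict 78, frames {10,73,92,40}
Page faults: 10.

10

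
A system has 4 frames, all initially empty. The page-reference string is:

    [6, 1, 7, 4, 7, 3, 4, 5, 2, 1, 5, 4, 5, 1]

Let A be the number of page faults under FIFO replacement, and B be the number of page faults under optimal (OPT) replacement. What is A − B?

Under FIFO: F F F F . F . F F F . F . . → 9 faults.
Under OPT: F F F F . F . F F . . . . . → 7 faults.
A − B = 9 − 7 = 2.

2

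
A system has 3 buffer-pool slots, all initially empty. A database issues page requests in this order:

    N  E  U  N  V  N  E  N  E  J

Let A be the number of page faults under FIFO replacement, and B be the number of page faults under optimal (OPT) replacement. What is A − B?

Under FIFO: F F F . F F F . . F → 7 faults.
Under OPT: F F F . F . . . . F → 5 faults.
A − B = 7 − 5 = 2.

2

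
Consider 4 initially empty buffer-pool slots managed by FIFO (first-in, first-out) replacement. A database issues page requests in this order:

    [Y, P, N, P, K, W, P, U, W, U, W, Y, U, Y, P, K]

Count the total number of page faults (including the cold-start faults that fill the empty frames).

Y: miss, frames [Y]
P: miss, frames [Y, P]
N: miss, frames [Y, P, N]
P: hit
K: miss, frames [Y, P, N, K]
W: miss, evict Y, frames [P, N, K, W]
P: hit
U: miss, evict P, frames [N, K, W, U]
W: hit
U: hit
W: hit
Y: miss, evict N, frames [K, W, U, Y]
U: hit
Y: hit
P: miss, evict K, frames [W, U, Y, P]
K: miss, evict W, frames [U, Y, P, K]
Page faults: 9.

9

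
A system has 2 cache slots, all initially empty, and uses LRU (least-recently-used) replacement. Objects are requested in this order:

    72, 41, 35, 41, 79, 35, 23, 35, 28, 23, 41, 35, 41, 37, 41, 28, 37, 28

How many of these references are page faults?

13

72: miss, frames [72]
41: miss, frames [72, 41]
35: miss, evict 72, frames [41, 35]
41: hit
79: miss, evict 35, frames [41, 79]
35: miss, evict 41, frames [79, 35]
23: miss, evict 79, frames [35, 23]
35: hit
28: miss, evict 23, frames [35, 28]
23: miss, evict 35, frames [28, 23]
41: miss, evict 28, frames [23, 41]
35: miss, evict 23, frames [41, 35]
41: hit
37: miss, evict 35, frames [41, 37]
41: hit
28: miss, evict 37, frames [41, 28]
37: miss, evict 41, frames [28, 37]
28: hit
Page faults: 13.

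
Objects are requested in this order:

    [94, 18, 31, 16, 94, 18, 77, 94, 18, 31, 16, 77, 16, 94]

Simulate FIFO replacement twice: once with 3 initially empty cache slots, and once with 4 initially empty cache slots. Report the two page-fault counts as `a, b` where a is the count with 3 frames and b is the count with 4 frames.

3 frames: F F F F F F F . . F F . . F → 10 faults.
4 frames: F F F F . . F F F F F F . F → 11 faults.
11 > 10: adding a frame increased faults — Belady's anomaly.

10, 11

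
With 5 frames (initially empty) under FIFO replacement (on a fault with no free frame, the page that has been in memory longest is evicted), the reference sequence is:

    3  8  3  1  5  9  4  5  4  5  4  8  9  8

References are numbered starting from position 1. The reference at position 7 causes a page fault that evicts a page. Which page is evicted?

pos 1: 3 -> miss, frames [3]
pos 2: 8 -> miss, frames [3, 8]
pos 3: 3 -> hit
pos 4: 1 -> miss, frames [3, 8, 1]
pos 5: 5 -> miss, frames [3, 8, 1, 5]
pos 6: 9 -> miss, frames [3, 8, 1, 5, 9]
pos 7: 4 -> miss, evict 3, frames [8, 1, 5, 9, 4]
At position 7, page 3 is evicted.

3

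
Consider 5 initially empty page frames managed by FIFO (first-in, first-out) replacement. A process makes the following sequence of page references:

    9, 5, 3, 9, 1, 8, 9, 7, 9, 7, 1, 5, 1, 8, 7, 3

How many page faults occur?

9 -> fault, frames {9}
5 -> fault, frames {9,5}
3 -> fault, frames {9,5,3}
9 -> hit
1 -> fault, frames {9,5,3,1}
8 -> fault, frames {9,5,3,1,8}
9 -> hit
7 -> fault, evict 9, frames {5,3,1,8,7}
9 -> fault, evict 5, frames {3,1,8,7,9}
7 -> hit
1 -> hit
5 -> fault, evict 3, frames {1,8,7,9,5}
1 -> hit
8 -> hit
7 -> hit
3 -> fault, evict 1, frames {8,7,9,5,3}
Page faults: 9.

9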